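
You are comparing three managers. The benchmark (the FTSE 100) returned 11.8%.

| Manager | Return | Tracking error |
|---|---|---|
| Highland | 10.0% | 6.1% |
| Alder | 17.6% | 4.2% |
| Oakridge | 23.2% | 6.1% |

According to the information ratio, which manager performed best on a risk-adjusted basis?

Oakridge

Highland: IR = (10.0% − 11.8%) / 6.1% = -0.295
Alder: IR = (17.6% − 11.8%) / 4.2% = 1.381
Oakridge: IR = (23.2% − 11.8%) / 6.1% = 1.869
Highest: Oakridge (1.869).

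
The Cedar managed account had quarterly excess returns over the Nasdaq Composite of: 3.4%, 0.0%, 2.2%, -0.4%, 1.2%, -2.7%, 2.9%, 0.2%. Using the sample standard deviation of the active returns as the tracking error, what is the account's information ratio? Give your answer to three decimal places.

μ = (3.4 + 0 + 2.2 − 0.4 + 1.2 − 2.7 + 2.9 + 0.2) / 8 = 6.80 / 8 = 0.8500%
Sample std dev = √[27.9600 / 7] = 1.9986%
IR = μ / tracking error = 0.8500 / 1.9986 = 0.4253

0.425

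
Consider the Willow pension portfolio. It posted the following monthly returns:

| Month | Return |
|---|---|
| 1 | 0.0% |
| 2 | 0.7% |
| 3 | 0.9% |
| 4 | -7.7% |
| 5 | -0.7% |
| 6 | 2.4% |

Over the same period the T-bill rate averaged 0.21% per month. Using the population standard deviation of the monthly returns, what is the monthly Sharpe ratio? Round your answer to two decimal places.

Mean return μ = -4.40 / 6 = -0.7333%
Population σ = √[Σ(r − μ)² / 6] = √[63.6133 / 6] = √10.6022 = 3.2561%
Sharpe = (μ − rf) / σ = (-0.7333 − 0.21) / 3.2561 = -0.9433 / 3.2561 = -0.2897

-0.29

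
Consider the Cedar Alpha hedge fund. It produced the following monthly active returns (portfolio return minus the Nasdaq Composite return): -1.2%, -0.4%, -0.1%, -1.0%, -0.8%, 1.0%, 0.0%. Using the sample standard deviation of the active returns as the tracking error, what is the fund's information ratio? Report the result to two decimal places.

r̄ = (-1.2 − 0.4 − 0.1 − 1 − 0.8 + 1 + 0) / 7 = -0.3571%
Sample std dev = √[3.3571 / 6] = 0.7480%
IR = r̄ / tracking error = -0.3571 / 0.7480 = -0.4774

-0.48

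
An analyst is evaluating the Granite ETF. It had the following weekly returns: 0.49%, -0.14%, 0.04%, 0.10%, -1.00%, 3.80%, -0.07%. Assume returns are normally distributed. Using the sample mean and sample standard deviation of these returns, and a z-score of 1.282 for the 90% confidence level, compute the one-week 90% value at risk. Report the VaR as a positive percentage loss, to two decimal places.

1.51

r̄ = (0.49 − 0.14 + 0.04 + 0.1 − 1 + 3.8 − 0.07) / 7 = 3.220 / 7 = 0.4600%
Sample σ = √[Σ(r − r̄)² / 6] = √[14.2350 / 6] = √2.3725 = 1.5403%
VaR = −(r̄ − z·σ) = −(0.4600 − 1.282 × 1.5403) = −(-1.5147) = 1.5147%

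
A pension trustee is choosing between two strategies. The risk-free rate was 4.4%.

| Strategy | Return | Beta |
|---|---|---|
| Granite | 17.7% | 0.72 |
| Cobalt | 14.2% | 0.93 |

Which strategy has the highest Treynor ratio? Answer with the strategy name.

Granite

Granite: Treynor = (17.7% − 4.4%) / 0.72 = 18.472
Cobalt: Treynor = (14.2% − 4.4%) / 0.93 = 10.538
Highest: Granite (18.472).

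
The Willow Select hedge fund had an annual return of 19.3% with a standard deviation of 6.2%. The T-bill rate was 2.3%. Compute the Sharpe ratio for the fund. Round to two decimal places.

Sharpe = (Rp − Rf) / σp = (19.3% − 2.3%) / 6.2% = 17.00% / 6.2% = 2.7419

2.74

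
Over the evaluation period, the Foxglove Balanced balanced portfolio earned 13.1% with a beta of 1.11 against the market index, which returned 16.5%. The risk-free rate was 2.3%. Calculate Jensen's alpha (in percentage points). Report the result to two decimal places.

-4.96

CAPM expected return = Rf + β(Rm − Rf) = 2.3% + 1.11 × (16.5% − 2.3%) = 2.3 + 1.11 × 14.20 = 18.0620%
Jensen's α = Rp − E[R] = 13.1% − 18.0620% = -4.9620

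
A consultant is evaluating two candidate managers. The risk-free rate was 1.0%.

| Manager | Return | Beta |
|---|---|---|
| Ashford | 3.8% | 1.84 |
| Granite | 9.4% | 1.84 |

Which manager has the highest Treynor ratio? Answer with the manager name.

Granite

Ashford: Treynor = (3.8% − 1.0%) / 1.84 = 1.522
Granite: Treynor = (9.4% − 1.0%) / 1.84 = 4.565
Highest: Granite (4.565).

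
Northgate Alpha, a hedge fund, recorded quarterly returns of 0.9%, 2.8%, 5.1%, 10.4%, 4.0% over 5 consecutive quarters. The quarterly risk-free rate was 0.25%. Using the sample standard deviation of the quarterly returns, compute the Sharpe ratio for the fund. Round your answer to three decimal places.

Mean return r̄ = 23.20 / 5 = 4.6400%
Σ(r − r̄)² = (0.9 − 4.6400)² + (2.8 − 4.6400)² + … = 51.1720
sample σ = √(51.1720 / 4) = √12.7930 = 3.5767%
Sharpe = (r̄ − rf) / σ = (4.6400 − 0.25) / 3.5767 = 4.3900 / 3.5767 = 1.2274

1.227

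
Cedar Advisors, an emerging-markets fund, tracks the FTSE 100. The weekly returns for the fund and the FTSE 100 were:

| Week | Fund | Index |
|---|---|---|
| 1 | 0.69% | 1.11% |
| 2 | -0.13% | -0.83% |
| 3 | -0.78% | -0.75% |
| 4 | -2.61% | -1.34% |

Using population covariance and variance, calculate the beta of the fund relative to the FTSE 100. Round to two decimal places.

r̄p = -0.7075%,  r̄m = -0.4525%
Cov = Σ(rp − r̄p)(rm − r̄m) / 4 = 0.9189
Var(rm) = Σ(rm − r̄m)² / 4 = 0.8650
β = Cov / Var = 0.9189 / 0.8650 = 1.0623

1.06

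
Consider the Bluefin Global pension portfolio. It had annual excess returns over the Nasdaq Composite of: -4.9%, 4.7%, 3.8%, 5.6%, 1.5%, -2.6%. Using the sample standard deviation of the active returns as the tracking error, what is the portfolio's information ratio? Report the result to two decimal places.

0.32

μ = (-4.9 + 4.7 + 3.8 + 5.6 + 1.5 − 2.6) / 6 = 1.3500%
Sample std dev = √[89.9750 / 5] = 4.2421%
IR = μ / tracking error = 1.3500 / 4.2421 = 0.3182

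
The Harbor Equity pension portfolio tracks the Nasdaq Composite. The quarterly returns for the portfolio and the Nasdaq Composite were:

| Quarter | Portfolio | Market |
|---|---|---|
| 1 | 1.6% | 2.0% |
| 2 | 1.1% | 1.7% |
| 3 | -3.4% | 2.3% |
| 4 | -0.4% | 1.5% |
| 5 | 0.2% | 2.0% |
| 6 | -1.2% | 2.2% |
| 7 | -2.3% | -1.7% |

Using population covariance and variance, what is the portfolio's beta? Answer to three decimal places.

0.388

r̄p = -0.6286%,  r̄m = 1.4286%
Cov = Σ(rp − r̄p)(rm − r̄m) / 7 = 0.6580
Var(rm) = Σ(rm − r̄m)² / 7 = 1.6963
β = Cov / Var = 0.6580 / 1.6963 = 0.3879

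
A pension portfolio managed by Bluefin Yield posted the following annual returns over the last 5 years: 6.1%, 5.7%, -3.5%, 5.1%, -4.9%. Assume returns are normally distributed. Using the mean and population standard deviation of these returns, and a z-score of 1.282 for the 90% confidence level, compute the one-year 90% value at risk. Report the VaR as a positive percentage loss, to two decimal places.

Mean return r̄ = 8.50 / 5 = 1.7000%
Population σ = √[Σ(r − r̄)² / 5] = √[117.5200 / 5] = √23.5040 = 4.8481%
VaR = −(r̄ − z·σ) = −(1.7000 − 1.282 × 4.8481) = −(-4.5153) = 4.5153%

4.52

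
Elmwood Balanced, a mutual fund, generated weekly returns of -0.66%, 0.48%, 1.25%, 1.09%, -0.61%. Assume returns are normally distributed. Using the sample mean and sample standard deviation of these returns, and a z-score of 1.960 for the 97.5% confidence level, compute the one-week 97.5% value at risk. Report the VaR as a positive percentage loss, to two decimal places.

r̄ = (-0.66 + 0.48 + 1.25 + 1.09 − 0.61) / 5 = 1.550 / 5 = 0.3100%
Sample std dev = √[3.3082 / 4] = 0.9094%
VaR = −(r̄ − z·σ) = −(0.3100 − 1.960 × 0.9094) = −(-1.4724) = 1.4724%

1.47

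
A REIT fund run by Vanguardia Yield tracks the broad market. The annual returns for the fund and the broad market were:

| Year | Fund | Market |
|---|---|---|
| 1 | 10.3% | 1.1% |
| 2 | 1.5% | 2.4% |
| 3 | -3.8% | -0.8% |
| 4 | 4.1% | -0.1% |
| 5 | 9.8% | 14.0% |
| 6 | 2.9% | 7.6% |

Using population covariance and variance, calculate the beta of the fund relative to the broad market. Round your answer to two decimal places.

0.47

r̄p = 4.1333%,  r̄m = 4.0333%
Cov = Σ(rp − r̄p)(rm − r̄m) / 6 = 12.7956
Var(rm) = Σ(rm − r̄m)² / 6 = 27.2956
β = Cov / Var = 12.7956 / 27.2956 = 0.4688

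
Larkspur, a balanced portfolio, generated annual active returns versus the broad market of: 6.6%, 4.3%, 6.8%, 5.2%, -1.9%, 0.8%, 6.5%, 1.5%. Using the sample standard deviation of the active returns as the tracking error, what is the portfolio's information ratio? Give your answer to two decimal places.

r̄ = (6.6 + 4.3 + 6.8 + 5.2 − 1.9 + 0.8 + 6.5 + 1.5) / 8 = 29.80 / 8 = 3.7250%
Σ(r − r̄)² = (6.6 − 3.7250)² + (4.3 − 3.7250)² + … = 73.0750
σ = √[73.0750 / 7] = 3.2310%
IR = r̄ / tracking error = 3.7250 / 3.2310 = 1.1529

1.15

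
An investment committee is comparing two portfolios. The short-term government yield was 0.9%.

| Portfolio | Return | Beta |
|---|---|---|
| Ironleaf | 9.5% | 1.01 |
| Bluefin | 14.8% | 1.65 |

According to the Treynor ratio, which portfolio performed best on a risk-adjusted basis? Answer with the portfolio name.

Ironleaf

Ironleaf: Treynor = (9.5% − 0.9%) / 1.01 = 8.515
Bluefin: Treynor = (14.8% − 0.9%) / 1.65 = 8.424
Highest: Ironleaf (8.515).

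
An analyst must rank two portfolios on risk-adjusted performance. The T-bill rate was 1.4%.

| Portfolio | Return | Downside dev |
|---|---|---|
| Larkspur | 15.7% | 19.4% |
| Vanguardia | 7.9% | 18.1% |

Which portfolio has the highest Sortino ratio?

Larkspur: Sortino ratio = (15.7% − 1.4%) / 19.4% = 0.737
Vanguardia: Sortino ratio = (7.9% − 1.4%) / 18.1% = 0.359
Highest: Larkspur (0.737).

Larkspur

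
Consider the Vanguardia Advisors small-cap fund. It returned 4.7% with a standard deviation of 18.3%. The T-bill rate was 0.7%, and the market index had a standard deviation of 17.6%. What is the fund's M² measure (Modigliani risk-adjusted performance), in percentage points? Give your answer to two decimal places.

Sharpe = (Rp − Rf) / σp = (4.7% − 0.7%) / 18.3% = 0.2186
M² = Rf + Sharpe × σm = 0.7% + 0.2186 × 17.6% = 4.5474%

4.55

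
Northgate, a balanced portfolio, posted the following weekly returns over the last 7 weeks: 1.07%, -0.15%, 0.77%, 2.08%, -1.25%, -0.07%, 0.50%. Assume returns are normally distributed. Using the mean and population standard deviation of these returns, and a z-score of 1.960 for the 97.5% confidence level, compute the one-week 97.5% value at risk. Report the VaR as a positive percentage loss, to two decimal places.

μ = (1.07 − 0.15 + 0.77 + 2.08 − 1.25 − 0.07 + 0.5) / 7 = 2.950 / 7 = 0.4214%
Σ(r − μ)² = (1.07 − 0.4214)² + (-0.15 − 0.4214)² + (0.77 − 0.4214)² + … = 6.6609
population σ = √(6.6609 / 7) = √0.9516 = 0.9755%
VaR = −(μ − z·σ) = −(0.4214 − 1.960 × 0.9755) = −(-1.4906) = 1.4906%

1.49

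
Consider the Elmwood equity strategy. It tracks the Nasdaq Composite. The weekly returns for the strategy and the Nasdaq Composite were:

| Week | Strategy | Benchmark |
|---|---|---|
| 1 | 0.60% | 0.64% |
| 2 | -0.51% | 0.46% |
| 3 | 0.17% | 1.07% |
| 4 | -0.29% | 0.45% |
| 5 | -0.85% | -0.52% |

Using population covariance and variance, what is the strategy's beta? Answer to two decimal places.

r̄p = -0.1760%,  r̄m = 0.4200%
Cov = Σ(rp − r̄p)(rm − r̄m) / 5 = 0.2025
Var(rm) = Σ(rm − r̄m)² / 5 = 0.2714
β = Cov / Var = 0.2025 / 0.2714 = 0.7461

0.75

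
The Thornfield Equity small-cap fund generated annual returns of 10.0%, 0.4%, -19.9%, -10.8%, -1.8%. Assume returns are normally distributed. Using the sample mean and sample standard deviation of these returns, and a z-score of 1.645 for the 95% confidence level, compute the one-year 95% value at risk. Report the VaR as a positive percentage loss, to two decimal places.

23.15

r̄ = (10 + 0.4 − 19.9 − 10.8 − 1.8) / 5 = -22.10 / 5 = -4.4200%
Sample σ = √[Σ(r − r̄)² / 4] = √[518.3680 / 4] = √129.5920 = 11.3838%
VaR = −(r̄ − z·σ) = −(-4.4200 − 1.645 × 11.3838) = −(-23.1464) = 23.1464%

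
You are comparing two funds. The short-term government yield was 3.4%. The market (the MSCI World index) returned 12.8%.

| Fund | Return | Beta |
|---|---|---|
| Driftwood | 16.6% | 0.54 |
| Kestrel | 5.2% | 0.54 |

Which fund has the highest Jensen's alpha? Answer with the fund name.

Driftwood

Driftwood: α = 16.6% − [3.4% + 0.54 × (12.8% − 3.4%)] = 8.124
Kestrel: α = 5.2% − [3.4% + 0.54 × (12.8% − 3.4%)] = -3.276
Highest: Driftwood (8.124).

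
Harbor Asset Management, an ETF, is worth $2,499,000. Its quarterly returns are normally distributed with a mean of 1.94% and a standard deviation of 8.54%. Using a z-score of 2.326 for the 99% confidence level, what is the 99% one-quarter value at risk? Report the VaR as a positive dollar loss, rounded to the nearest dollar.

Return at the 99% tail: μ − z·σ = 1.94% − 2.326 × 8.54% = 1.94 − 19.86404 = -17.92404%
VaR = −(-17.92404%) × $2,499,000 = 17.92404% × $2,499,000 = $447,922

$447,922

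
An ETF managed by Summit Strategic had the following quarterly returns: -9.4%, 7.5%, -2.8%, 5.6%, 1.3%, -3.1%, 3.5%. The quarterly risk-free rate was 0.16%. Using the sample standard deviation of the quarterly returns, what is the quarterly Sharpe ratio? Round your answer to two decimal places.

r̄ = (-9.4 + 7.5 − 2.8 + 5.6 + 1.3 − 3.1 + 3.5) / 7 = 2.60 / 7 = 0.3714%
Sample std dev = √[206.3943 / 6] = 5.8651%
Sharpe = (r̄ − rf) / σ = (0.3714 − 0.16) / 5.8651 = 0.2114 / 5.8651 = 0.0360

0.04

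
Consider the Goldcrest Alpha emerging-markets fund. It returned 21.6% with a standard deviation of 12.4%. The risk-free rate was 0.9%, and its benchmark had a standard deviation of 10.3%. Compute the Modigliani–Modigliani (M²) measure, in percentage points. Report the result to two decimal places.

Sharpe = (Rp − Rf) / σp = (21.6% − 0.9%) / 12.4% = 1.6694
M² = Rf + Sharpe × σm = 0.9% + 1.6694 × 10.3% = 18.0948%

18.09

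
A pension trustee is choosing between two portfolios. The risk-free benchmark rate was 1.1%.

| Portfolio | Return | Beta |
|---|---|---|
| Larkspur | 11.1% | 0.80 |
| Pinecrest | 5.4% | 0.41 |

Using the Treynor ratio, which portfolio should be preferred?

Larkspur

Larkspur: Treynor = (11.1% − 1.1%) / 0.80 = 12.500
Pinecrest: Treynor = (5.4% − 1.1%) / 0.41 = 10.488
Highest: Larkspur (12.500).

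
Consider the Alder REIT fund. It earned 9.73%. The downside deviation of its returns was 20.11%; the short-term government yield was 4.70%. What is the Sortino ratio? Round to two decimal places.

Sortino = (Rp − Rf) / σd = (9.73% − 4.70%) / 20.11% = 5.03% / 20.11% = 0.2501

0.25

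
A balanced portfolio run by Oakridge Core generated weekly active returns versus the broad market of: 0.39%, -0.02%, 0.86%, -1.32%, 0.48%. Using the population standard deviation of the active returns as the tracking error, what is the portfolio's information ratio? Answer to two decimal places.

μ = (0.39 − 0.02 + 0.86 − 1.32 + 0.48) / 5 = 0.390 / 5 = 0.0780%
Σ(r − μ)² = 2.8345; population σ = √(2.8345/5) = 0.7529%
IR = μ / tracking error = 0.0780 / 0.7529 = 0.1036

0.10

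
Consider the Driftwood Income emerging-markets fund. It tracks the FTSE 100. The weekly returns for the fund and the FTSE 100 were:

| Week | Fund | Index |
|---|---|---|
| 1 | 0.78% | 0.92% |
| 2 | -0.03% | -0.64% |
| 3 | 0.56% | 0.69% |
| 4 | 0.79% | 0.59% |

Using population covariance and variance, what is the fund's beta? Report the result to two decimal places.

0.52

r̄p = 0.5250%,  r̄m = 0.3900%
Cov = Σ(rp − r̄p)(rm − r̄m) / 4 = 0.1926
Var(rm) = Σ(rm − r̄m)² / 4 = 0.3680
β = Cov / Var = 0.1926 / 0.3680 = 0.5234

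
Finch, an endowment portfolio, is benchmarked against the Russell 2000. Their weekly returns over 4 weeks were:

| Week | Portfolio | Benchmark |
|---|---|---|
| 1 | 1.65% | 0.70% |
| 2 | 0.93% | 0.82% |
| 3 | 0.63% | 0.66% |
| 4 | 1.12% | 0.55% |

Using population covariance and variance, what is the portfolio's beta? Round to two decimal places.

r̄p = 1.0825%,  r̄m = 0.6825%
Cov = Σ(rp − r̄p)(rm − r̄m) / 4 = -0.0015
Var(rm) = Σ(rm − r̄m)² / 4 = 0.0093
β = Cov / Var = -0.0015 / 0.0093 = -0.1613

-0.16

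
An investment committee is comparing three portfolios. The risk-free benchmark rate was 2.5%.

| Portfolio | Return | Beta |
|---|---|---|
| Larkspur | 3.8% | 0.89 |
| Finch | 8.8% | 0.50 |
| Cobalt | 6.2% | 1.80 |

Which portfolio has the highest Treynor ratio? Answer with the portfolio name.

Finch

Larkspur: Treynor = (3.8% − 2.5%) / 0.89 = 1.461
Finch: Treynor = (8.8% − 2.5%) / 0.50 = 12.600
Cobalt: Treynor = (6.2% − 2.5%) / 1.80 = 2.056
Highest: Finch (12.600).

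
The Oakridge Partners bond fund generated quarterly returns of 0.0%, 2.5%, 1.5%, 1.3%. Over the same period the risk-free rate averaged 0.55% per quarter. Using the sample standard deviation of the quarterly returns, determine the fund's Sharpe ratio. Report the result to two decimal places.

Mean return r̄ = 5.30 / 4 = 1.3250%
Sample σ = √[Σ(r − r̄)² / 3] = √[3.1675 / 3] = √1.0558 = 1.0275%
Sharpe = (r̄ − rf) / σ = (1.3250 − 0.55) / 1.0275 = 0.7750 / 1.0275 = 0.7543

0.75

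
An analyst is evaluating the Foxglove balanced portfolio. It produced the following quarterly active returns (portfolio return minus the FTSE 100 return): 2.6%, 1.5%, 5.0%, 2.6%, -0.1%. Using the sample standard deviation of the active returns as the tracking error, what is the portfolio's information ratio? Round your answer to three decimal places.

1.246

Mean return r̄ = 11.60 / 5 = 2.3200%
Σ(r − r̄)² = 13.8680; sample σ = √(13.8680/4) = 1.8620%
IR = r̄ / tracking error = 2.3200 / 1.8620 = 1.2460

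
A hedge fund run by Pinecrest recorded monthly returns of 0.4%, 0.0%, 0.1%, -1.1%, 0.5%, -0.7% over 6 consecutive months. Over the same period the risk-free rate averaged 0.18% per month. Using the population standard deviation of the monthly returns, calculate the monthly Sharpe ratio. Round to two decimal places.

-0.54

r̄ = (0.4 + 0 + 0.1 − 1.1 + 0.5 − 0.7) / 6 = -0.1333%
Σ(r − r̄)² = (0.4 − (-0.1333))² + (0 − (-0.1333))² + … = 2.0133
population σ = √(2.0133 / 6) = √0.3356 = 0.5793%
Sharpe = (r̄ − rf) / σ = (-0.1333 − 0.18) / 0.5793 = -0.3133 / 0.5793 = -0.5408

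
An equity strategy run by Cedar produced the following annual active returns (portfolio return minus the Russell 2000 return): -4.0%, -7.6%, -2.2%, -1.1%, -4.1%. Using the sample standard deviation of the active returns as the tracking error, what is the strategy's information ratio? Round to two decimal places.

-1.54

Mean return r̄ = -19.00 / 5 = -3.8000%
Sample σ = √[Σ(r − r̄)² / 4] = √[24.4200 / 4] = √6.1050 = 2.4708%
IR = r̄ / tracking error = -3.8000 / 2.4708 = -1.5380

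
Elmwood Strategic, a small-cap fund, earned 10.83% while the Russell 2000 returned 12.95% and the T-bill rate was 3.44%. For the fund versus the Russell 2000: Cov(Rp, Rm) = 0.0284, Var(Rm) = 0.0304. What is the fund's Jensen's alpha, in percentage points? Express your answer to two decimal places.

-1.49

β = Cov / Var = 0.0284 / 0.0304 = 0.9342
E[R] = Rf + β(Rm − Rf) = 3.44% + 0.9342 × (12.95% − 3.44%) = 12.3242%
α = Rp − E[R] = 10.83% − 12.3242% = -1.4942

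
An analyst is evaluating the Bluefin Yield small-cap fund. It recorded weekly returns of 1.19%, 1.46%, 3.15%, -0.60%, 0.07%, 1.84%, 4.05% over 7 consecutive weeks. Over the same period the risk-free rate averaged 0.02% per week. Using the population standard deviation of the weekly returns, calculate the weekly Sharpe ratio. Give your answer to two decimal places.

1.05

r̄ = (1.19 + 1.46 + 3.15 − 0.6 + 0.07 + 1.84 + 4.05) / 7 = 11.160 / 7 = 1.5943%
Σ(r − r̄)² = (1.19 − 1.5943)² + (1.46 − 1.5943)² + (3.15 − 1.5943)² + … = 15.8310
population σ = √(15.8310 / 7) = √2.2616 = 1.5039%
Sharpe = (r̄ − rf) / σ = (1.5943 − 0.02) / 1.5039 = 1.5743 / 1.5039 = 1.0468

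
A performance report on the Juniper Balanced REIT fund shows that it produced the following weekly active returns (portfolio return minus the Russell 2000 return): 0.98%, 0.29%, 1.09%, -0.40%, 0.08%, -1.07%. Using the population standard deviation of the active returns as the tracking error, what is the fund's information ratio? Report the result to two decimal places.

0.22

r̄ = (0.98 + 0.29 + 1.09 − 0.4 + 0.08 − 1.07) / 6 = 0.1617%
Σ(r − r̄)² = (0.98 − 0.1617)² + (0.29 − 0.1617)² + … = 3.3871
population σ = √(3.3871 / 6) = √0.5645 = 0.7513%
IR = r̄ / tracking error = 0.1617 / 0.7513 = 0.2152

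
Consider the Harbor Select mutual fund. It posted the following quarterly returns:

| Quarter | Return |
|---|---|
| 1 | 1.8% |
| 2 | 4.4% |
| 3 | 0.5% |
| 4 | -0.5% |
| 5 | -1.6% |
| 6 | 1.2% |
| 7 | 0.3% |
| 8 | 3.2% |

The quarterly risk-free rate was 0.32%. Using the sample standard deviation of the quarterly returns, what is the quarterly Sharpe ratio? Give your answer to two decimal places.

0.43

μ = (1.8 + 4.4 + 0.5 − 0.5 − 1.6 + 1.2 + 0.3 + 3.2) / 8 = 1.1625%
Σ(r − μ)² = (1.8 − 1.1625)² + (4.4 − 1.1625)² + (0.5 − 1.1625)² + … = 26.6188
sample σ = √(26.6188 / 7) = √3.8027 = 1.9501%
Sharpe = (μ − rf) / σ = (1.1625 − 0.32) / 1.9501 = 0.8425 / 1.9501 = 0.4320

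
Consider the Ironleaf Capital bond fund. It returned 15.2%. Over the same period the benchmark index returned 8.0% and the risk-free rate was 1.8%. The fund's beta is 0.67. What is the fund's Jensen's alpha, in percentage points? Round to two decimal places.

CAPM expected return = Rf + β(Rm − Rf) = 1.8% + 0.67 × (8.0% − 1.8%) = 1.8 + 0.67 × 6.20 = 5.9540%
Jensen's α = Rp − E[R] = 15.2% − 5.9540% = 9.2460

9.25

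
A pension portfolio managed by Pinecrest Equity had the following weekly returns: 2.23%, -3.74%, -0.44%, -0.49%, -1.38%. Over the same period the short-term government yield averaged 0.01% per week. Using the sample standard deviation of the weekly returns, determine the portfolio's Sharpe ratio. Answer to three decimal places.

μ = (2.23 − 3.74 − 0.44 − 0.49 − 1.38) / 5 = -3.820 / 5 = -0.7640%
Sample std dev = √[18.3801 / 4] = 2.1436%
Sharpe = (μ − rf) / σ = (-0.7640 − 0.01) / 2.1436 = -0.7740 / 2.1436 = -0.3611

-0.361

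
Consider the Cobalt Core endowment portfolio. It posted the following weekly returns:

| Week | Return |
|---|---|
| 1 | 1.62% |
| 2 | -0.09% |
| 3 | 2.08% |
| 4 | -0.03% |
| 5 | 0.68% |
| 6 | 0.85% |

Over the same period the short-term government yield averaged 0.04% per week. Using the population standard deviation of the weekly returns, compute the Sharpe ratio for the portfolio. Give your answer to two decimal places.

μ = (1.62 − 0.09 + 2.08 − 0.03 + 0.68 + 0.85) / 6 = 0.8517%
Σ(r − μ)² = (1.62 − 0.8517)² + (-0.09 − 0.8517)² + … = 3.7927
σ = √[3.7927 / 6] = 0.7951%
Sharpe = (μ − rf) / σ = (0.8517 − 0.04) / 0.7951 = 0.8117 / 0.7951 = 1.0209

1.02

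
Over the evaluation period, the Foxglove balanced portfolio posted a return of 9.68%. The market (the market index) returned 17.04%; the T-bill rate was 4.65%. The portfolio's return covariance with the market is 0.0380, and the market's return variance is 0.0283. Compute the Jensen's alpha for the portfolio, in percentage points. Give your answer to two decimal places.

β = Cov / Var = 0.0380 / 0.0283 = 1.3428
E[R] = Rf + β(Rm − Rf) = 4.65% + 1.3428 × (17.04% − 4.65%) = 21.2873%
α = Rp − E[R] = 9.68% − 21.2873% = -11.6073

-11.61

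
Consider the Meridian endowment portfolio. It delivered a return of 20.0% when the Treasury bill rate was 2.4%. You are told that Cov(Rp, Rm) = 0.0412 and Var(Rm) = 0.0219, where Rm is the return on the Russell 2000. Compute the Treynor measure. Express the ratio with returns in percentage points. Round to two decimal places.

β = Cov / Var = 0.0412 / 0.0219 = 1.8813
Treynor = (Rp − Rf) / β = (20.0% − 2.4%) / 1.8813 = 17.60 / 1.8813 = 9.3552

9.36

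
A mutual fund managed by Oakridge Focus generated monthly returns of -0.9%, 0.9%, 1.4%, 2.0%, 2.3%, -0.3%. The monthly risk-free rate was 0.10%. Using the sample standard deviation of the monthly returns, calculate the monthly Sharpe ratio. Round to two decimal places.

0.63

μ = (-0.9 + 0.9 + 1.4 + 2 + 2.3 − 0.3) / 6 = 0.9000%
Sample std dev = √[8.1000 / 5] = 1.2728%
Sharpe = (μ − rf) / σ = (0.9000 − 0.1) / 1.2728 = 0.8000 / 1.2728 = 0.6285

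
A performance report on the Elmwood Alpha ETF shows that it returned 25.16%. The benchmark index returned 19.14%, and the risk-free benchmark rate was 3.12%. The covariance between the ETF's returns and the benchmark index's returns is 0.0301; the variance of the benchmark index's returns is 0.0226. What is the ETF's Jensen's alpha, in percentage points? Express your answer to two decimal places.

0.70

β = Cov / Var = 0.0301 / 0.0226 = 1.3319
E[R] = Rf + β(Rm − Rf) = 3.12% + 1.3319 × (19.14% − 3.12%) = 24.4570%
α = Rp − E[R] = 25.16% − 24.4570% = 0.7030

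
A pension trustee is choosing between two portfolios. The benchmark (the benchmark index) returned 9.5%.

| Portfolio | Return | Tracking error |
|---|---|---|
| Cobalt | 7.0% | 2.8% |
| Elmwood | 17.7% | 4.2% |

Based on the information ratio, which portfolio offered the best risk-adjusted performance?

Cobalt: IR = (7.0% − 9.5%) / 2.8% = -0.893
Elmwood: IR = (17.7% − 9.5%) / 4.2% = 1.952
Highest: Elmwood (1.952).

Elmwood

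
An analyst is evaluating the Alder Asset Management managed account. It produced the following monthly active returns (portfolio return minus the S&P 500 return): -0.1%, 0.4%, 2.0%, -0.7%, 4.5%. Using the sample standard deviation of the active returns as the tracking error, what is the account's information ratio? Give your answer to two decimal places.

Mean return r̄ = 6.10 / 5 = 1.2200%
Sample σ = √[Σ(r − r̄)² / 4] = √[17.4680 / 4] = √4.3670 = 2.0897%
IR = r̄ / tracking error = 1.2200 / 2.0897 = 0.5838

0.58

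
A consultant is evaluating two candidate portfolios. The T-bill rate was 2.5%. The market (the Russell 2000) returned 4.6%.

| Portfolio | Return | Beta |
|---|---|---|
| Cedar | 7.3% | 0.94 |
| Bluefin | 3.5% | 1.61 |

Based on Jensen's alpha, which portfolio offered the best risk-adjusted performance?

Cedar

Cedar: α = 7.3% − [2.5% + 0.94 × (4.6% − 2.5%)] = 2.826
Bluefin: α = 3.5% − [2.5% + 1.61 × (4.6% − 2.5%)] = -2.381
Highest: Cedar (2.826).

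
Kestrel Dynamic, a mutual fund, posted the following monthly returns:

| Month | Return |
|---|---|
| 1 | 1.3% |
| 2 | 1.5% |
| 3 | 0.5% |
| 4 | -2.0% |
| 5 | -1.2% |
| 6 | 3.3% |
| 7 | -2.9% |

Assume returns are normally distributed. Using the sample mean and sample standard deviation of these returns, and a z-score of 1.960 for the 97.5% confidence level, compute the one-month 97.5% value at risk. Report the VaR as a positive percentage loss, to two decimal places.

4.23

μ = (1.3 + 1.5 + 0.5 − 2 − 1.2 + 3.3 − 2.9) / 7 = 0.0714%
Σ(r − μ)² = (1.3 − 0.0714)² + (1.5 − 0.0714)² + (0.5 − 0.0714)² + … = 28.8943
σ = √[28.8943 / 6] = 2.1945%
VaR = −(μ − z·σ) = −(0.0714 − 1.960 × 2.1945) = −(-4.2298) = 4.2298%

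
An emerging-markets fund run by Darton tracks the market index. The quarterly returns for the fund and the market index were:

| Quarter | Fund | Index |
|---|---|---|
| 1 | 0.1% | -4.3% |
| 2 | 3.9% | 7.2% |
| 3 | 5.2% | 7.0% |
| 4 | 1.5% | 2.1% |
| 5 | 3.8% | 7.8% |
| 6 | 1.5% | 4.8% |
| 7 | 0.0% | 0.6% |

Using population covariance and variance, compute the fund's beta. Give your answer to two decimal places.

r̄p = 2.2857%,  r̄m = 3.6000%
Cov = Σ(rp − r̄p)(rm − r̄m) / 7 = 6.6343
Var(rm) = Σ(rm − r̄m)² / 7 = 16.7514
β = Cov / Var = 6.6343 / 16.7514 = 0.3960

0.40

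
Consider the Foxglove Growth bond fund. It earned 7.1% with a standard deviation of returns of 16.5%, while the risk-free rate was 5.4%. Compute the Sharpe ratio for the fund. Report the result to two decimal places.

Sharpe = (Rp − Rf) / σp = (7.1% − 5.4%) / 16.5% = 1.70% / 16.5% = 0.1030

0.10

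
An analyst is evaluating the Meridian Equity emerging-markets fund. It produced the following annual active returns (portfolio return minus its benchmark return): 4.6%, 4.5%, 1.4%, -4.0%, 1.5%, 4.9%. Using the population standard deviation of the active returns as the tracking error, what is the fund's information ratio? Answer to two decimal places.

0.69

r̄ = (4.6 + 4.5 + 1.4 − 4 + 1.5 + 4.9) / 6 = 2.1500%
Population σ = √[Σ(r − r̄)² / 6] = √[57.8950 / 6] = √9.6492 = 3.1063%
IR = r̄ / tracking error = 2.1500 / 3.1063 = 0.6921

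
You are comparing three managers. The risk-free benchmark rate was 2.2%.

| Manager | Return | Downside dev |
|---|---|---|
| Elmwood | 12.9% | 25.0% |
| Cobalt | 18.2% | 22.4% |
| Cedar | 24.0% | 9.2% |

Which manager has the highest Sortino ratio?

Cedar

Elmwood: Sortino ratio = (12.9% − 2.2%) / 25.0% = 0.428
Cobalt: Sortino ratio = (18.2% − 2.2%) / 22.4% = 0.714
Cedar: Sortino ratio = (24.0% − 2.2%) / 9.2% = 2.370
Highest: Cedar (2.370).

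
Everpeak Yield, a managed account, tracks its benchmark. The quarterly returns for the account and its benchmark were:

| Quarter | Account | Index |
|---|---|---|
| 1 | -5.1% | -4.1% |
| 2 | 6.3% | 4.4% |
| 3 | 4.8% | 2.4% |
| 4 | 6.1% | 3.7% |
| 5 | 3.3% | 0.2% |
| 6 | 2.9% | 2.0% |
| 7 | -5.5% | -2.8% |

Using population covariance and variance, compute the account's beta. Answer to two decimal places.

r̄p = 1.8286%,  r̄m = 0.8286%
Cov = Σ(rp − r̄p)(rm − r̄m) / 7 = 13.4249
Var(rm) = Σ(rm − r̄m)² / 7 = 8.9563
β = Cov / Var = 13.4249 / 8.9563 = 1.4989

1.50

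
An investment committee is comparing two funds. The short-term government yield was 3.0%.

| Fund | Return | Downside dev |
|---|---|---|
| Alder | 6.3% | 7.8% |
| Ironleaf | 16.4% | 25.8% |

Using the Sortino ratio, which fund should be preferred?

Alder: Sortino ratio = (6.3% − 3.0%) / 7.8% = 0.423
Ironleaf: Sortino ratio = (16.4% − 3.0%) / 25.8% = 0.519
Highest: Ironleaf (0.519).

Ironleaf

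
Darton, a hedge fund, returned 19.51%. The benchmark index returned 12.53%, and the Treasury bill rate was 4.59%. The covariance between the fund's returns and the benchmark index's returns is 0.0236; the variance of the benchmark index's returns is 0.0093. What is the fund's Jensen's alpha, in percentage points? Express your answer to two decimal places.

β = Cov / Var = 0.0236 / 0.0093 = 2.5376
E[R] = Rf + β(Rm − Rf) = 4.59% + 2.5376 × (12.53% − 4.59%) = 24.7385%
α = Rp − E[R] = 19.51% − 24.7385% = -5.2285

-5.23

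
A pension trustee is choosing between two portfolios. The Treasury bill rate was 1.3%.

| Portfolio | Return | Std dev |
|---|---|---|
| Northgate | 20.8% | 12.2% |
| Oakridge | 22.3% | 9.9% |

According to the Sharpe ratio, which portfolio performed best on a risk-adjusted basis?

Oakridge

Northgate: Sharpe ratio = (20.8% − 1.3%) / 12.2% = 1.598
Oakridge: Sharpe ratio = (22.3% − 1.3%) / 9.9% = 2.121
Highest: Oakridge (2.121).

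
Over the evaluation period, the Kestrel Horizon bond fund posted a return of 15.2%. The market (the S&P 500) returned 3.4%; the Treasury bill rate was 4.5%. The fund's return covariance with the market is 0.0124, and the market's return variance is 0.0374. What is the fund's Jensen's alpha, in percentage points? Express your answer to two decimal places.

11.06

β = Cov / Var = 0.0124 / 0.0374 = 0.3316
E[R] = Rf + β(Rm − Rf) = 4.5% + 0.3316 × (3.4% − 4.5%) = 4.1352%
α = Rp − E[R] = 15.2% − 4.1352% = 11.0648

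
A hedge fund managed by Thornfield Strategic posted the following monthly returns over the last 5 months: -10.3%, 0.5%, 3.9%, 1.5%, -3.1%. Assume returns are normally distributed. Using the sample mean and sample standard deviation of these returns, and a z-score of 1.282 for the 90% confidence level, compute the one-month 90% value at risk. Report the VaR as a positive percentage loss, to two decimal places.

Mean return r̄ = -7.50 / 5 = -1.5000%
Σ(r − r̄)² = (-10.3 − (-1.5000))² + (0.5 − (-1.5000))² + … = 122.1600
sample σ = √(122.1600 / 4) = √30.5400 = 5.5263%
VaR = −(r̄ − z·σ) = −(-1.5000 − 1.282 × 5.5263) = −(-8.5847) = 8.5847%

8.58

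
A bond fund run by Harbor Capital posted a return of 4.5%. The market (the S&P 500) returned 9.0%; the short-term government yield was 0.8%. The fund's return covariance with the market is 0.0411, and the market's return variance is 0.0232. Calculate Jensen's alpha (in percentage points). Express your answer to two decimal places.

-10.83

β = Cov / Var = 0.0411 / 0.0232 = 1.7716
E[R] = Rf + β(Rm − Rf) = 0.8% + 1.7716 × (9.0% − 0.8%) = 15.3271%
α = Rp − E[R] = 4.5% − 15.3271% = -10.8271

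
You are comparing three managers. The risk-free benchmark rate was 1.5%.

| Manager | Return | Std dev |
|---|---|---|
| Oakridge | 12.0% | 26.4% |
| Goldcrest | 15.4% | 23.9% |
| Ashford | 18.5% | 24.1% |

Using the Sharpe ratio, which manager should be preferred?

Oakridge: Sharpe ratio = (12.0% − 1.5%) / 26.4% = 0.398
Goldcrest: Sharpe ratio = (15.4% − 1.5%) / 23.9% = 0.582
Ashford: Sharpe ratio = (18.5% − 1.5%) / 24.1% = 0.705
Highest: Ashford (0.705).

Ashford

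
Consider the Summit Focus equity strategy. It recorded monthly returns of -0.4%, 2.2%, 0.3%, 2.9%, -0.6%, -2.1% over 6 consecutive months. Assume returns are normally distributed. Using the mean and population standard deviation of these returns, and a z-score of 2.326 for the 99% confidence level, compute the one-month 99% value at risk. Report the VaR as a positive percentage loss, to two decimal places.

μ = (-0.4 + 2.2 + 0.3 + 2.9 − 0.6 − 2.1) / 6 = 0.3833%
Population σ = √[Σ(r − μ)² / 6] = √[17.3883 / 6] = √2.8981 = 1.7024%
VaR = −(μ − z·σ) = −(0.3833 − 2.326 × 1.7024) = −(-3.5765) = 3.5765%

3.58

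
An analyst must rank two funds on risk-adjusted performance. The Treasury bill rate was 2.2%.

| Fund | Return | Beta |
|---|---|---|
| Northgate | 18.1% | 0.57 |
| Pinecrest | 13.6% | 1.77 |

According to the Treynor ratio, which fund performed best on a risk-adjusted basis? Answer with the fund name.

Northgate

Northgate: Treynor = (18.1% − 2.2%) / 0.57 = 27.895
Pinecrest: Treynor = (13.6% − 2.2%) / 1.77 = 6.441
Highest: Northgate (27.895).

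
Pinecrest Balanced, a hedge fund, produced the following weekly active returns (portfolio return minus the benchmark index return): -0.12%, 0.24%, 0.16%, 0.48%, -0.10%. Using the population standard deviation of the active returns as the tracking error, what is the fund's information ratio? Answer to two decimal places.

Mean return μ = 0.660 / 5 = 0.1320%
Population σ = √[Σ(r − μ)² / 5] = √[0.2509 / 5] = √0.0502 = 0.2241%
IR = μ / tracking error = 0.1320 / 0.2241 = 0.5890

0.59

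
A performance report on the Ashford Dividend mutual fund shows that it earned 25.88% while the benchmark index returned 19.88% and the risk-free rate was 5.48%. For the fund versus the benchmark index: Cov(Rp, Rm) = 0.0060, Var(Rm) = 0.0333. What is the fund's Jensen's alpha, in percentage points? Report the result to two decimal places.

β = Cov / Var = 0.0060 / 0.0333 = 0.1802
E[R] = Rf + β(Rm − Rf) = 5.48% + 0.1802 × (19.88% − 5.48%) = 8.0749%
α = Rp − E[R] = 25.88% − 8.0749% = 17.8051

17.81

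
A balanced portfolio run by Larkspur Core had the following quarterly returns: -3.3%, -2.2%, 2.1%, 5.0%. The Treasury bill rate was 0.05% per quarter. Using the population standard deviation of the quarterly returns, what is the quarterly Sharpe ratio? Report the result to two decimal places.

r̄ = (-3.3 − 2.2 + 2.1 + 5) / 4 = 1.60 / 4 = 0.4000%
Σ(r − r̄)² = 44.5000; population σ = √(44.5000/4) = 3.3354%
Sharpe = (r̄ − rf) / σ = (0.4000 − 0.05) / 3.3354 = 0.3500 / 3.3354 = 0.1049

0.10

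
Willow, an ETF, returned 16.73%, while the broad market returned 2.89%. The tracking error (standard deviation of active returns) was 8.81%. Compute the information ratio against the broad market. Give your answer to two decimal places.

1.57

IR = (Rp − Rb) / TE = (16.73% − 2.89%) / 8.81% = 13.84% / 8.81% = 1.5709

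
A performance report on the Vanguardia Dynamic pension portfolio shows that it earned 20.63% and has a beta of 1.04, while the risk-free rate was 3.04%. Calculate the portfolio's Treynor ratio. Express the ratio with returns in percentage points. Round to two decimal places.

Treynor = (Rp − Rf) / β = (20.63% − 3.04%) / 1.04 = 17.59 / 1.04 = 16.9135

16.91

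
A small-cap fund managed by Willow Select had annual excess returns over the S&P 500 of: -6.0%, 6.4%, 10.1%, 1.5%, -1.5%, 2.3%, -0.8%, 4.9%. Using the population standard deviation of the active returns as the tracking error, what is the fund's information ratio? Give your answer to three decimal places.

Mean return μ = 16.90 / 8 = 2.1125%
Σ(r − μ)² = (-6 − 2.1125)² + (6.4 − 2.1125)² + (10.1 − 2.1125)² + … = 177.7088
σ = √[177.7088 / 8] = 4.7131%
IR = μ / tracking error = 2.1125 / 4.7131 = 0.4482

0.448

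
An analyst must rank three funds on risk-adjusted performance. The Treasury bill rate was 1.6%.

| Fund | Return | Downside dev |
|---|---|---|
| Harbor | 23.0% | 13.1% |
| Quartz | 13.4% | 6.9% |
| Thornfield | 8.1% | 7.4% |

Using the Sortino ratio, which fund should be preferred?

Quartz

Harbor: Sortino ratio = (23.0% − 1.6%) / 13.1% = 1.634
Quartz: Sortino ratio = (13.4% − 1.6%) / 6.9% = 1.710
Thornfield: Sortino ratio = (8.1% − 1.6%) / 7.4% = 0.878
Highest: Quartz (1.710).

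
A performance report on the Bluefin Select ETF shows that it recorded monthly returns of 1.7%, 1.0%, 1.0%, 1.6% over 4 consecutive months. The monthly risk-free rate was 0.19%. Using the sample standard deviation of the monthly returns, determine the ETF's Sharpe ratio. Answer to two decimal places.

3.01

r̄ = (1.7 + 1 + 1 + 1.6) / 4 = 5.30 / 4 = 1.3250%
Σ(r − r̄)² = (1.7 − 1.3250)² + (1 − 1.3250)² + … = 0.4275
sample σ = √(0.4275 / 3) = √0.1425 = 0.3775%
Sharpe = (r̄ − rf) / σ = (1.3250 − 0.19) / 0.3775 = 1.1350 / 0.3775 = 3.0066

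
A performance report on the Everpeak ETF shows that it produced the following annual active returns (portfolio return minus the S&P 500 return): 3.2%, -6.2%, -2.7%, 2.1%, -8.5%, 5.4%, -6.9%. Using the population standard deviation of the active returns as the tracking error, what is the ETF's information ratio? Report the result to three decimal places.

-0.380

Mean return μ = -13.60 / 7 = -1.9429%
Population std dev = √[182.9771 / 7] = 5.1127%
IR = μ / tracking error = -1.9429 / 5.1127 = -0.3800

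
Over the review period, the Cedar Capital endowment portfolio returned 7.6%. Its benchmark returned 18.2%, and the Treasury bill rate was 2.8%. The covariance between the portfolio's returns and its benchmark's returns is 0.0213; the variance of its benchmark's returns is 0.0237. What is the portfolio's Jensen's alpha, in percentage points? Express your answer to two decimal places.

β = Cov / Var = 0.0213 / 0.0237 = 0.8987
E[R] = Rf + β(Rm − Rf) = 2.8% + 0.8987 × (18.2% − 2.8%) = 16.6400%
α = Rp − E[R] = 7.6% − 16.6400% = -9.0400

-9.04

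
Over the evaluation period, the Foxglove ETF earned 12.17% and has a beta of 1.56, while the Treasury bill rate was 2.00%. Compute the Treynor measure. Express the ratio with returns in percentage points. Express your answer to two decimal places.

6.52

Treynor = (Rp − Rf) / β = (12.17% − 2.00%) / 1.56 = 10.17 / 1.56 = 6.5192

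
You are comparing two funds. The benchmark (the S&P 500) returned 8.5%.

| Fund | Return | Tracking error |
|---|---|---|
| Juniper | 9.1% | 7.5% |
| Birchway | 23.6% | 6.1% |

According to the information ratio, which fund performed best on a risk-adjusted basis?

Juniper: IR = (9.1% − 8.5%) / 7.5% = 0.080
Birchway: IR = (23.6% − 8.5%) / 6.1% = 2.475
Highest: Birchway (2.475).

Birchway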